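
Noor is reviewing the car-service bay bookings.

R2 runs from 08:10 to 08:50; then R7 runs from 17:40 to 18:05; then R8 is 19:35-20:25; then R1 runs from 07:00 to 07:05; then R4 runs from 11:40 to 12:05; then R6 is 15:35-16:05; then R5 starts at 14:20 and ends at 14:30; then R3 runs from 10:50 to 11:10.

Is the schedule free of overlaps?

Yes

Two intervals overlap when each starts before the other ends.
Sorted by start: R1, R2, R3, R4, R5, R6, R7, R8.
R2 starts after R1 ends; R1 is clear from here.
R3 starts after R2 ends; R2 is clear from here.
R4 starts after R3 ends; R3 is clear from here.
R5 starts after R4 ends; R4 is clear from here.
R6 starts after R5 ends; R5 is clear from here.
R7 starts after R6 ends; R6 is clear from here.
R8 starts after R7 ends.
Every pair is clear; the schedule has no overlaps.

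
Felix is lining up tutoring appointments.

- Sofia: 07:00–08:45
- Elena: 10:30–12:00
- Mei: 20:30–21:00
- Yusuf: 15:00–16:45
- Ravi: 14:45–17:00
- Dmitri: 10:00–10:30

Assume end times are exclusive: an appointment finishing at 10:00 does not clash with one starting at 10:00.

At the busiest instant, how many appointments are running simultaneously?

Sweep the timeline, counting +1 at each start and −1 at each end (ends before starts at a tie):
07:00 start Sofia → 1
08:45 end Sofia → 0
10:00 start Dmitri → 1
10:30 end Dmitri → 0
10:30 start Elena → 1
12:00 end Elena → 0
14:45 start Ravi → 1
15:00 start Yusuf → 2
16:45 end Yusuf → 1
17:00 end Ravi → 0
20:30 start Mei → 1
21:00 end Mei → 0
Peak is 2, at 15:00 (Ravi, Yusuf).

2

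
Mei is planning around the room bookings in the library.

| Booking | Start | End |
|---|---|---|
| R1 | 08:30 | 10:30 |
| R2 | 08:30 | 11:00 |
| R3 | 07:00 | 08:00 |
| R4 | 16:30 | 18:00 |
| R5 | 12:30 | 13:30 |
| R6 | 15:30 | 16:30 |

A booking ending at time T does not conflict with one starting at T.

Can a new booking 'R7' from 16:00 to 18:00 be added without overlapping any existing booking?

No — it overlaps R4, R6

R3: ends 08:00 at or before R7 starts 16:00 → clear.
R1: ends 10:30 at or before R7 starts 16:00 → clear.
R2: ends 11:00 at or before R7 starts 16:00 → clear.
R5: ends 13:30 at or before R7 starts 16:00 → clear.
R6: starts 15:30 before R7 ends 18:00, and ends 16:30 after R7 starts 16:00 → overlap.
R4: starts 16:30 before R7 ends 18:00, and ends 18:00 after R7 starts 16:00 → overlap.
R7 overlaps R4, R6.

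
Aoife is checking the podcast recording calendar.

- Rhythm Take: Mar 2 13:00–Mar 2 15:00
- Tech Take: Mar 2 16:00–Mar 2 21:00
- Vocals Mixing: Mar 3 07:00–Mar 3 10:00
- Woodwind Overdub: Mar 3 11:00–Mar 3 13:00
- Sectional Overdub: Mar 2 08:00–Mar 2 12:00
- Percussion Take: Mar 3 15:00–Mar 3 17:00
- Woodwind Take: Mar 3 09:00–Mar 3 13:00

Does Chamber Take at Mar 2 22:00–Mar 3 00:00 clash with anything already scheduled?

No — it doesn't clash with anything

Sectional Overdub: ends Mar 2 12:00 at or before Chamber Take starts Mar 2 22:00 → clear.
Rhythm Take: ends Mar 2 15:00 at or before Chamber Take starts Mar 2 22:00 → clear.
Tech Take: ends Mar 2 21:00 at or before Chamber Take starts Mar 2 22:00 → clear.
Vocals Mixing: starts Mar 3 07:00 at or after Chamber Take ends Mar 3 00:00 → clear.
Woodwind Take: starts Mar 3 09:00 at or after Chamber Take ends Mar 3 00:00 → clear.
Woodwind Overdub: starts Mar 3 11:00 at or after Chamber Take ends Mar 3 00:00 → clear.
Percussion Take: starts Mar 3 15:00 at or after Chamber Take ends Mar 3 00:00 → clear.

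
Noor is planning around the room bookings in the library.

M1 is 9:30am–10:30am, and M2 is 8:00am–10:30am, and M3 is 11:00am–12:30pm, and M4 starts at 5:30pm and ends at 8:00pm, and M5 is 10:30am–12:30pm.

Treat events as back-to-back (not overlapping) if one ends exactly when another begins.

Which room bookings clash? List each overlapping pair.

Sorted by start: M2, M1, M5, M3, M4.
M1 starts before M2 ends → M2 and M1 overlap.
M5 starts exactly when M2 ends (back-to-back, no overlap); M2 is clear from here.
M5 starts exactly when M1 ends (back-to-back, no overlap); M1 is clear from here.
M3 starts before M5 ends → M5 and M3 overlap.
M4 starts after M5 ends.
M4 starts after M3 ends.

M1 & M2, M3 & M5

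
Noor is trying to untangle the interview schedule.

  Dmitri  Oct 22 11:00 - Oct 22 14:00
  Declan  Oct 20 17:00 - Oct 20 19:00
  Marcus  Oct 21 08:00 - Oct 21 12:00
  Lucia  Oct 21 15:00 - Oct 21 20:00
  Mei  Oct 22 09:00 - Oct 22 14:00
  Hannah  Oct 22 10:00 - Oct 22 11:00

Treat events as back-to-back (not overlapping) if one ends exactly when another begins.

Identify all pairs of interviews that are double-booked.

Dmitri & Mei, Hannah & Mei

Sorted by start: Declan, Marcus, Lucia, Mei, Hannah, Dmitri.
Marcus starts after Declan ends; Declan is clear from here.
Lucia starts after Marcus ends; Marcus is clear from here.
Mei starts after Lucia ends; Lucia is clear from here.
Hannah starts before Mei ends → Mei and Hannah overlap.
Dmitri starts before Mei ends → Mei and Dmitri overlap.
Dmitri starts exactly when Hannah ends (back-to-back, no overlap).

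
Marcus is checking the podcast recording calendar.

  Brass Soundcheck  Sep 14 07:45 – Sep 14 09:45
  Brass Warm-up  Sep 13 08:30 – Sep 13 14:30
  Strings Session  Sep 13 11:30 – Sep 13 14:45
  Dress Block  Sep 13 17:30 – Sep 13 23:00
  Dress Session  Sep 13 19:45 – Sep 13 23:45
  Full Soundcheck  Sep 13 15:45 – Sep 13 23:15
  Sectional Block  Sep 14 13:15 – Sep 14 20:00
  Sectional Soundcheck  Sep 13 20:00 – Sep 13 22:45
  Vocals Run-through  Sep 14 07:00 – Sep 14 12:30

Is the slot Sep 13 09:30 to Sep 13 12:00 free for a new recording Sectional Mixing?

No — it overlaps Brass Warm-up, Strings Session

Brass Warm-up: starts Sep 13 08:30 before Sectional Mixing ends Sep 13 12:00, and ends Sep 13 14:30 after Sectional Mixing starts Sep 13 09:30 → overlap.
Strings Session: starts Sep 13 11:30 before Sectional Mixing ends Sep 13 12:00, and ends Sep 13 14:45 after Sectional Mixing starts Sep 13 09:30 → overlap.
Full Soundcheck: starts Sep 13 15:45 at or after Sectional Mixing ends Sep 13 12:00 → clear.
Dress Block: starts Sep 13 17:30 at or after Sectional Mixing ends Sep 13 12:00 → clear.
Dress Session: starts Sep 13 19:45 at or after Sectional Mixing ends Sep 13 12:00 → clear.
Sectional Soundcheck: starts Sep 13 20:00 at or after Sectional Mixing ends Sep 13 12:00 → clear.
Vocals Run-through: starts Sep 14 07:00 at or after Sectional Mixing ends Sep 13 12:00 → clear.
Brass Soundcheck: starts Sep 14 07:45 at or after Sectional Mixing ends Sep 13 12:00 → clear.
Sectional Block: starts Sep 14 13:15 at or after Sectional Mixing ends Sep 13 12:00 → clear.
Sectional Mixing overlaps Brass Warm-up, Strings Session.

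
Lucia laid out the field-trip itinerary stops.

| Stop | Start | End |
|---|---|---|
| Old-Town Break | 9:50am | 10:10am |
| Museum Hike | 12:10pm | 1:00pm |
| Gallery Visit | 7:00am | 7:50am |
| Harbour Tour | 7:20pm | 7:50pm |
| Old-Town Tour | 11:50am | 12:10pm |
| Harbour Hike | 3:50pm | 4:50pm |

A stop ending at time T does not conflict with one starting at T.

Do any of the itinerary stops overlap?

No

Check each pair: they overlap iff neither finishes before the other starts.
Sorted by start: Gallery Visit, Old-Town Break, Old-Town Tour, Museum Hike, Harbour Hike, Harbour Tour.
Old-Town Break starts after Gallery Visit ends — done with Gallery Visit.
Old-Town Tour starts after Old-Town Break ends — done with Old-Town Break.
Museum Hike starts exactly when Old-Town Tour ends (back-to-back, no overlap) — done with Old-Town Tour.
Harbour Hike starts after Museum Hike ends — done with Museum Hike.
Harbour Tour starts after Harbour Hike ends.
Every pair is clear; the schedule has no overlaps.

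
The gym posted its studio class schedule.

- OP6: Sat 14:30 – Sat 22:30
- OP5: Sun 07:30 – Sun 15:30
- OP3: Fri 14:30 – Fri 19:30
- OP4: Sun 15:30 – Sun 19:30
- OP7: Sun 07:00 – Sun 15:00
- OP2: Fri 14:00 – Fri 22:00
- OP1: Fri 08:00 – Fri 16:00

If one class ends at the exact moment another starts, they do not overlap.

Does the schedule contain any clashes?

Yes

Sorted by start: OP1, OP2, OP3, OP6, OP7, OP5, OP4.
OP2 starts before OP1 ends → OP1 and OP2 overlap.
That's a conflict, so the schedule is not conflict-free.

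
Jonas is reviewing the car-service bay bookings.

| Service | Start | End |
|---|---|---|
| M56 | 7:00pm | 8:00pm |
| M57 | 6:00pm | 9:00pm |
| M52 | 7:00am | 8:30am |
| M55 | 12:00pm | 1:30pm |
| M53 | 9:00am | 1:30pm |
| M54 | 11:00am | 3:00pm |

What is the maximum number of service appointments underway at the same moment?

Walk through starts and ends in time order (an end at T is processed before a start at T):
7:00am start M52 → 1
8:30am end M52 → 0
9:00am start M53 → 1
11:00am start M54 → 2
12:00pm start M55 → 3
1:30pm end M53 → 2
1:30pm end M55 → 1
3:00pm end M54 → 0
6:00pm start M57 → 1
7:00pm start M56 → 2
8:00pm end M56 → 1
9:00pm end M57 → 0
Peak is 3, at 12:00pm (M53, M54, M55).

3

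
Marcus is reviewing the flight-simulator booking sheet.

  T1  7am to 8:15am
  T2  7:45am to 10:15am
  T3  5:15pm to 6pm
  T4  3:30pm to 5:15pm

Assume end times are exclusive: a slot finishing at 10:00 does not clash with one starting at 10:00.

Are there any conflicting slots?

Yes

Two intervals overlap when each starts before the other ends.
Sorted by start: T1, T2, T4, T3.
T2 starts before T1 ends → T1 and T2 overlap.
That's a conflict, so the schedule is not conflict-free.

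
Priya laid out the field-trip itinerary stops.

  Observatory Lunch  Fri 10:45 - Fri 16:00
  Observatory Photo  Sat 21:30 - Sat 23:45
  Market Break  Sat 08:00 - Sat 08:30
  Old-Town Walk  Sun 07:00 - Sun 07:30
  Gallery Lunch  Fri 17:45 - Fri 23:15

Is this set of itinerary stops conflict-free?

Yes

Sorted by start: Observatory Lunch, Gallery Lunch, Market Break, Observatory Photo, Old-Town Walk.
Gallery Lunch starts after Observatory Lunch ends, so Observatory Lunch has no further overlaps.
Market Break starts after Gallery Lunch ends, so Gallery Lunch has no further overlaps.
Observatory Photo starts after Market Break ends, so Market Break has no further overlaps.
Old-Town Walk starts after Observatory Photo ends.
Every pair is clear; the schedule has no overlaps.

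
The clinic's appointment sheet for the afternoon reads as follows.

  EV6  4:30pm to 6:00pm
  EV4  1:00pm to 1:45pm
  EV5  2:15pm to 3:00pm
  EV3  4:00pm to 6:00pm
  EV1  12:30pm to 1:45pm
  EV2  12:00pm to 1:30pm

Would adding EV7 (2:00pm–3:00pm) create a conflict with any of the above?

Yes — it overlaps EV5

EV2: ends 1:30pm at or before EV7 starts 2:00pm → clear.
EV1: ends 1:45pm at or before EV7 starts 2:00pm → clear.
EV4: ends 1:45pm at or before EV7 starts 2:00pm → clear.
EV5: starts 2:15pm before EV7 ends 3:00pm, and ends 3:00pm after EV7 starts 2:00pm → overlap.
EV3: starts 4:00pm at or after EV7 ends 3:00pm → clear.
EV6: starts 4:30pm at or after EV7 ends 3:00pm → clear.
EV7 overlaps EV5.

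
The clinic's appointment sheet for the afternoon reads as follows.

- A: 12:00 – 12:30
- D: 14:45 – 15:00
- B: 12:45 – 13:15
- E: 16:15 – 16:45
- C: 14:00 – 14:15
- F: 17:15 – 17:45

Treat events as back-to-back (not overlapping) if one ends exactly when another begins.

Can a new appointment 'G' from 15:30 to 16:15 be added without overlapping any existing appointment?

Yes — the slot is free

A: ends 12:30 at or before G starts 15:30 → clear.
B: ends 13:15 at or before G starts 15:30 → clear.
C: ends 14:15 at or before G starts 15:30 → clear.
D: ends 15:00 at or before G starts 15:30 → clear.
E: starts 16:15 at or after G ends 16:15 → clear.
F: starts 17:15 at or after G ends 16:15 → clear.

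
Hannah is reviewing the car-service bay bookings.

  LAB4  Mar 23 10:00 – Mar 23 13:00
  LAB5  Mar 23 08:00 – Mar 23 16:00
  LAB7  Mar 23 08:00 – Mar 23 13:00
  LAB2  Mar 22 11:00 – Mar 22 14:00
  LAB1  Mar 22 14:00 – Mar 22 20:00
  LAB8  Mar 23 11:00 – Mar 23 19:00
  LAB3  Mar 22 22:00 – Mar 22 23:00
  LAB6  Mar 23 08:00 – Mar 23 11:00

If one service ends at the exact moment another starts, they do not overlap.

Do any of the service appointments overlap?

Check each pair: they overlap iff neither finishes before the other starts.
Sorted by start: LAB2, LAB1, LAB3, LAB5, LAB6, LAB7, LAB4, LAB8.
LAB1 starts exactly when LAB2 ends (back-to-back, no overlap), so LAB2 has no further overlaps.
LAB3 starts after LAB1 ends, so LAB1 has no further overlaps.
LAB5 starts after LAB3 ends, so LAB3 has no further overlaps.
LAB6 starts before LAB5 ends → LAB5 and LAB6 overlap.
That's a conflict, so the schedule is not conflict-free.

Yes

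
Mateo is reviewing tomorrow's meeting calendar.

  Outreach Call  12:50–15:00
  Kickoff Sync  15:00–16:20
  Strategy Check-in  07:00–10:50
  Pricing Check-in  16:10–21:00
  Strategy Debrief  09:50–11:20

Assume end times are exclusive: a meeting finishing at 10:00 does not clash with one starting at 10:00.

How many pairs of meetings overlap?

Sorted by start: Strategy Check-in, Strategy Debrief, Outreach Call, Kickoff Sync, Pricing Check-in.
Strategy Debrief starts before Strategy Check-in ends → Strategy Check-in and Strategy Debrief overlap.
Outreach Call starts after Strategy Check-in ends — done with Strategy Check-in.
Outreach Call starts after Strategy Debrief ends — done with Strategy Debrief.
Kickoff Sync starts exactly when Outreach Call ends (back-to-back, no overlap) — done with Outreach Call.
Pricing Check-in starts before Kickoff Sync ends → Kickoff Sync and Pricing Check-in overlap.
Overlapping pairs: Kickoff Sync & Pricing Check-in, Strategy Check-in & Strategy Debrief — 2 in total.

2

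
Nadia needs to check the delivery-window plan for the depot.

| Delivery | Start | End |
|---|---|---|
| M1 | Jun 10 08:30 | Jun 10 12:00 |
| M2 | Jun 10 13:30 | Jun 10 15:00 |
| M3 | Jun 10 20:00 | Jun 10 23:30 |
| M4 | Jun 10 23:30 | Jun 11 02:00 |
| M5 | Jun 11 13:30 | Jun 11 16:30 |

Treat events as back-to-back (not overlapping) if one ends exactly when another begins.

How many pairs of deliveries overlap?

Sorted by start: M1, M2, M3, M4, M5.
M2 starts after M1 ends — done with M1.
M3 starts after M2 ends — done with M2.
M4 starts exactly when M3 ends (back-to-back, no overlap) — done with M3.
M5 starts after M4 ends.
No pair overlaps.

0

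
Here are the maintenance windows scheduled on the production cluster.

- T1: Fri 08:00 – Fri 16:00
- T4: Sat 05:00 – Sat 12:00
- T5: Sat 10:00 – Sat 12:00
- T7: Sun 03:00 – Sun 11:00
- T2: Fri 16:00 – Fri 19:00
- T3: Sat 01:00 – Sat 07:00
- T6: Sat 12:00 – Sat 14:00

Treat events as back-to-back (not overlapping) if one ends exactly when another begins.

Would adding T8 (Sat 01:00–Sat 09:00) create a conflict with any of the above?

Yes — it overlaps T3, T4

T1: ends Fri 16:00 at or before T8 starts Sat 01:00 → clear.
T2: ends Fri 19:00 at or before T8 starts Sat 01:00 → clear.
T3: starts Sat 01:00 before T8 ends Sat 09:00, and ends Sat 07:00 after T8 starts Sat 01:00 → overlap.
T4: starts Sat 05:00 before T8 ends Sat 09:00, and ends Sat 12:00 after T8 starts Sat 01:00 → overlap.
T5: starts Sat 10:00 at or after T8 ends Sat 09:00 → clear.
T6: starts Sat 12:00 at or after T8 ends Sat 09:00 → clear.
T7: starts Sun 03:00 at or after T8 ends Sat 09:00 → clear.
T8 overlaps T3, T4.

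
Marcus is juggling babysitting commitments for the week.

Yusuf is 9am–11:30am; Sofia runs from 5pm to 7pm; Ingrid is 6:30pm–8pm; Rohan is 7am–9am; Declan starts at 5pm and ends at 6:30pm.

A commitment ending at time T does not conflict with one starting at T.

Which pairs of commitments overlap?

Declan & Sofia, Ingrid & Sofia

Sorted by start: Rohan, Yusuf, Sofia, Declan, Ingrid.
Yusuf starts exactly when Rohan ends (back-to-back, no overlap); Rohan is clear from here.
Sofia starts after Yusuf ends; Yusuf is clear from here.
Declan starts before Sofia ends → Sofia and Declan overlap.
Ingrid starts before Sofia ends → Sofia and Ingrid overlap.
Ingrid starts exactly when Declan ends (back-to-back, no overlap).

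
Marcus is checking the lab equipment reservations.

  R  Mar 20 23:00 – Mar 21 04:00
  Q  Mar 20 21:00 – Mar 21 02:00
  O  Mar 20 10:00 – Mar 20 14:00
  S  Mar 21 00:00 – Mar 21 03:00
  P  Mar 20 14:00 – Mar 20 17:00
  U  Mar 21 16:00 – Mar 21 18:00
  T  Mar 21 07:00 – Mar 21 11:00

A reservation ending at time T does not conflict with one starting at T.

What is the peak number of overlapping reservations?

3

Sweep the timeline, counting +1 at each start and −1 at each end (ends before starts at a tie):
Mar 20 10:00 start O → 1
Mar 20 14:00 end O → 0
Mar 20 14:00 start P → 1
Mar 20 17:00 end P → 0
Mar 20 21:00 start Q → 1
Mar 20 23:00 start R → 2
Mar 21 00:00 start S → 3
Mar 21 02:00 end Q → 2
Mar 21 03:00 end S → 1
Mar 21 04:00 end R → 0
Mar 21 07:00 start T → 1
Mar 21 11:00 end T → 0
Mar 21 16:00 start U → 1
Mar 21 18:00 end U → 0
Peak is 3, at Mar 21 00:00 (Q, R, S).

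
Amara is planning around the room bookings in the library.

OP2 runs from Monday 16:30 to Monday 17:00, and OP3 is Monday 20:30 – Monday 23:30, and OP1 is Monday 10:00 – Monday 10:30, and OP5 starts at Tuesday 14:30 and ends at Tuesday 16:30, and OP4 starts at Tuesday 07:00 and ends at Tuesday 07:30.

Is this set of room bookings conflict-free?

Check each pair: they overlap iff neither finishes before the other starts.
Sorted by start: OP1, OP2, OP3, OP4, OP5.
OP2 starts after OP1 ends; OP1 is clear from here.
OP3 starts after OP2 ends; OP2 is clear from here.
OP4 starts after OP3 ends; OP3 is clear from here.
OP5 starts after OP4 ends.
Every pair is clear; the schedule has no overlaps.

Yes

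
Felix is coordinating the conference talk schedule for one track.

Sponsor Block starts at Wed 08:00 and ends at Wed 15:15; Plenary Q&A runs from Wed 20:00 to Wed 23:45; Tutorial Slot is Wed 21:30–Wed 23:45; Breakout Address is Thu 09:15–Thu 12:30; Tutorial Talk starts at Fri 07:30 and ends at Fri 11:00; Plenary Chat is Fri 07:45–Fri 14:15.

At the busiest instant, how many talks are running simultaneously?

2

Sweep the timeline, counting +1 at each start and −1 at each end (ends before starts at a tie):
Wed 08:00 start Sponsor Block → 1
Wed 15:15 end Sponsor Block → 0
Wed 20:00 start Plenary Q&A → 1
Wed 21:30 start Tutorial Slot → 2
Wed 23:45 end Plenary Q&A → 1
Wed 23:45 end Tutorial Slot → 0
Thu 09:15 start Breakout Address → 1
Thu 12:30 end Breakout Address → 0
Fri 07:30 start Tutorial Talk → 1
Fri 07:45 start Plenary Chat → 2
Fri 11:00 end Tutorial Talk → 1
Fri 14:15 end Plenary Chat → 0
Peak is 2, at Wed 21:30 (Plenary Q&A, Tutorial Slot).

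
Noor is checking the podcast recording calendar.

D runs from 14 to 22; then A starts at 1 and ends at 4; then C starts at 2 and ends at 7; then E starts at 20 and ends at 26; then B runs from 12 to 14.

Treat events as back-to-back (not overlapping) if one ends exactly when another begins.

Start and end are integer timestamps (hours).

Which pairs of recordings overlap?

Sorted by start: A, C, B, D, E.
C starts before A ends → A and C overlap.
B starts after A ends, so nothing later overlaps A either.
B starts after C ends, so nothing later overlaps C either.
D starts exactly when B ends (back-to-back, no overlap), so nothing later overlaps B either.
E starts before D ends → D and E overlap.

A & C, D & E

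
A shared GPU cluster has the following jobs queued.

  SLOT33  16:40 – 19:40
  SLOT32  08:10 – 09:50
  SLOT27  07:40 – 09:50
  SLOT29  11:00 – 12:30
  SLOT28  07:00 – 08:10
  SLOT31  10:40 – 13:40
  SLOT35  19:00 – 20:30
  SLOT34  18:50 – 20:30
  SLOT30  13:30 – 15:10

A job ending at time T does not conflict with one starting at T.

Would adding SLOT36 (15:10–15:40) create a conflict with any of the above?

SLOT28: ends 08:10 at or before SLOT36 starts 15:10 → clear.
SLOT27: ends 09:50 at or before SLOT36 starts 15:10 → clear.
SLOT32: ends 09:50 at or before SLOT36 starts 15:10 → clear.
SLOT31: ends 13:40 at or before SLOT36 starts 15:10 → clear.
SLOT29: ends 12:30 at or before SLOT36 starts 15:10 → clear.
SLOT30: ends 15:10 at or before SLOT36 starts 15:10 → clear.
SLOT33: starts 16:40 at or after SLOT36 ends 15:40 → clear.
SLOT34: starts 18:50 at or after SLOT36 ends 15:40 → clear.
SLOT35: starts 19:00 at or after SLOT36 ends 15:40 → clear.

No — it doesn't clash with anything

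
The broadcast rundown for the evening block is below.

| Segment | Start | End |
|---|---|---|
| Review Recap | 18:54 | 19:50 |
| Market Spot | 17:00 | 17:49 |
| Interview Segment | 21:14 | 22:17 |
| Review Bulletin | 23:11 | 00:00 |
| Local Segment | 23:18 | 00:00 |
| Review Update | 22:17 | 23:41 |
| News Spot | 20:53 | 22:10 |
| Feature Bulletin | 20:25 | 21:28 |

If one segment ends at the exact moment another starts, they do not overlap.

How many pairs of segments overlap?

6

Sorted by start: Market Spot, Review Recap, Feature Bulletin, News Spot, Interview Segment, Review Update, Review Bulletin, Local Segment.
Review Recap starts after Market Spot ends, so Market Spot has no further overlaps.
Feature Bulletin starts after Review Recap ends, so Review Recap has no further overlaps.
News Spot starts before Feature Bulletin ends → Feature Bulletin and News Spot overlap.
Interview Segment starts before Feature Bulletin ends → Feature Bulletin and Interview Segment overlap.
Review Update starts after Feature Bulletin ends, so Feature Bulletin has no further overlaps.
Interview Segment starts before News Spot ends → News Spot and Interview Segment overlap.
Review Update starts after News Spot ends, so News Spot has no further overlaps.
Review Update starts exactly when Interview Segment ends (back-to-back, no overlap), so Interview Segment has no further overlaps.
Review Bulletin starts before Review Update ends → Review Update and Review Bulletin overlap.
Local Segment starts before Review Update ends → Review Update and Local Segment overlap.
Local Segment starts before Review Bulletin ends → Review Bulletin and Local Segment overlap.
Overlapping pairs: Feature Bulletin & Interview Segment, Feature Bulletin & News Spot, Interview Segment & News Spot, Local Segment & Review Bulletin, Local Segment & Review Update, Review Bulletin & Review Update — 6 in total.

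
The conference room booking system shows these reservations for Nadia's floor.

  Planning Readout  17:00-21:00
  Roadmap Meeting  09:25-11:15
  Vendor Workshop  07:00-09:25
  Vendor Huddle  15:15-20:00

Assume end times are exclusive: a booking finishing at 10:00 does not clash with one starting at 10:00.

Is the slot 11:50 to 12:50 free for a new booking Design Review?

Yes — the slot is free

Vendor Workshop: ends 09:25 at or before Design Review starts 11:50 → clear.
Roadmap Meeting: ends 11:15 at or before Design Review starts 11:50 → clear.
Vendor Huddle: starts 15:15 at or after Design Review ends 12:50 → clear.
Planning Readout: starts 17:00 at or after Design Review ends 12:50 → clear.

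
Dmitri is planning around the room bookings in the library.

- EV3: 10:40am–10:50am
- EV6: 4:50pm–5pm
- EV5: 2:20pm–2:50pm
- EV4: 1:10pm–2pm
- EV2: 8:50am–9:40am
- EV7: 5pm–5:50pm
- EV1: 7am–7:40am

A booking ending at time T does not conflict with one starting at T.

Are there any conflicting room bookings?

Sorted by start: EV1, EV2, EV3, EV4, EV5, EV6, EV7.
EV2 starts after EV1 ends; EV1 is clear from here.
EV3 starts after EV2 ends; EV2 is clear from here.
EV4 starts after EV3 ends; EV3 is clear from here.
EV5 starts after EV4 ends; EV4 is clear from here.
EV6 starts after EV5 ends; EV5 is clear from here.
EV7 starts exactly when EV6 ends (back-to-back, no overlap).
Every pair is clear; the schedule has no overlaps.

No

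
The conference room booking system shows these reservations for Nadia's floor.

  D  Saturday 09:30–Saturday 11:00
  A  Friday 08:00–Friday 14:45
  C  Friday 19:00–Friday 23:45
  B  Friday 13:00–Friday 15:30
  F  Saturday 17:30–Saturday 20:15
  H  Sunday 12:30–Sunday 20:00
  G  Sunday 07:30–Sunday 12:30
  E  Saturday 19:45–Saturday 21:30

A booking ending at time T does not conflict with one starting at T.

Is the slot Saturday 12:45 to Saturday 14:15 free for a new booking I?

Yes — the slot is free

A: ends Friday 14:45 at or before I starts Saturday 12:45 → clear.
B: ends Friday 15:30 at or before I starts Saturday 12:45 → clear.
C: ends Friday 23:45 at or before I starts Saturday 12:45 → clear.
D: ends Saturday 11:00 at or before I starts Saturday 12:45 → clear.
F: starts Saturday 17:30 at or after I ends Saturday 14:15 → clear.
E: starts Saturday 19:45 at or after I ends Saturday 14:15 → clear.
G: starts Sunday 07:30 at or after I ends Saturday 14:15 → clear.
H: starts Sunday 12:30 at or after I ends Saturday 14:15 → clear.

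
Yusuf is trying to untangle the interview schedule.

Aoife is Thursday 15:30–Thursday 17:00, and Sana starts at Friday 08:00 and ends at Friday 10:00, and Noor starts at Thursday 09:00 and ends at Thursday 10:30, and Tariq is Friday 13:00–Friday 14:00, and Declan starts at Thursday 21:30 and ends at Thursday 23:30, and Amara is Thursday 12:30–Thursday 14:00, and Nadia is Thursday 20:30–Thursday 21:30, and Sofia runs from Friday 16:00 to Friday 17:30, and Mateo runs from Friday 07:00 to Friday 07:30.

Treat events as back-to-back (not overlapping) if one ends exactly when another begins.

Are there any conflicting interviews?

No

Check each pair: they overlap iff neither finishes before the other starts.
Sorted by start: Noor, Amara, Aoife, Nadia, Declan, Mateo, Sana, Tariq, Sofia.
Amara starts after Noor ends — done with Noor.
Aoife starts after Amara ends — done with Amara.
Nadia starts after Aoife ends — done with Aoife.
Declan starts exactly when Nadia ends (back-to-back, no overlap) — done with Nadia.
Mateo starts after Declan ends — done with Declan.
Sana starts after Mateo ends — done with Mateo.
Tariq starts after Sana ends — done with Sana.
Sofia starts after Tariq ends.
Every pair is clear; the schedule has no overlaps.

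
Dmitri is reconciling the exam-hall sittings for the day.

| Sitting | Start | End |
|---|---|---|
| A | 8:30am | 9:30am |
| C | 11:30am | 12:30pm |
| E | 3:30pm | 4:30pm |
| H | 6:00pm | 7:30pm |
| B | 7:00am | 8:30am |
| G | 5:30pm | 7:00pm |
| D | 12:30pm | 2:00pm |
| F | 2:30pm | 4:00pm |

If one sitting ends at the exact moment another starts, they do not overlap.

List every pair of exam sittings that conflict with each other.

Check each pair: they overlap iff neither finishes before the other starts.
Sorted by start: B, A, C, D, F, E, G, H.
A starts exactly when B ends (back-to-back, no overlap) — done with B.
C starts after A ends — done with A.
D starts exactly when C ends (back-to-back, no overlap) — done with C.
F starts after D ends — done with D.
E starts before F ends → F and E overlap.
G starts after F ends — done with F.
G starts after E ends — done with E.
H starts before G ends → G and H overlap.

E & F, G & H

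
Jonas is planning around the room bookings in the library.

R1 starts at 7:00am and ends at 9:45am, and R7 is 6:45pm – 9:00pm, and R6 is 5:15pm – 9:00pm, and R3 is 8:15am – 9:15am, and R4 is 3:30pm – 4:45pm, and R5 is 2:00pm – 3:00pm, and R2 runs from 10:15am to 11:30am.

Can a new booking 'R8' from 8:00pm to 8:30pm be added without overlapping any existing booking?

No — it overlaps R6, R7

R1: ends 9:45am at or before R8 starts 8:00pm → clear.
R3: ends 9:15am at or before R8 starts 8:00pm → clear.
R2: ends 11:30am at or before R8 starts 8:00pm → clear.
R5: ends 3:00pm at or before R8 starts 8:00pm → clear.
R4: ends 4:45pm at or before R8 starts 8:00pm → clear.
R6: starts 5:15pm before R8 ends 8:30pm, and ends 9:00pm after R8 starts 8:00pm → overlap.
R7: starts 6:45pm before R8 ends 8:30pm, and ends 9:00pm after R8 starts 8:00pm → overlap.
R8 overlaps R6, R7.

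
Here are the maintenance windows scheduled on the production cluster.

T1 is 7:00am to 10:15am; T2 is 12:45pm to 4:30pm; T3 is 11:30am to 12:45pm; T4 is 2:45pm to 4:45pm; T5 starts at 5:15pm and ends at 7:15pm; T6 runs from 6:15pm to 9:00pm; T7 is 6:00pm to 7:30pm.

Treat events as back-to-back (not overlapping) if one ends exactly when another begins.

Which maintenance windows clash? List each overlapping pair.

Check each pair: they overlap iff neither finishes before the other starts.
Sorted by start: T1, T3, T2, T4, T5, T7, T6.
T3 starts after T1 ends; T1 is clear from here.
T2 starts exactly when T3 ends (back-to-back, no overlap); T3 is clear from here.
T4 starts before T2 ends → T2 and T4 overlap.
T5 starts after T2 ends; T2 is clear from here.
T5 starts after T4 ends; T4 is clear from here.
T7 starts before T5 ends → T5 and T7 overlap.
T6 starts before T5 ends → T5 and T6 overlap.
T6 starts before T7 ends → T7 and T6 overlap.

T2 & T4, T5 & T6, T5 & T7, T6 & T7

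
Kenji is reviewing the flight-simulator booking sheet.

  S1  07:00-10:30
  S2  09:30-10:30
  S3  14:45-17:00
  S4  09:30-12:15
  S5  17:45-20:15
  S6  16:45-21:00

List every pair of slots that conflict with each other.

S1 & S2, S1 & S4, S2 & S4, S3 & S6, S5 & S6

Sorted by start: S1, S2, S4, S3, S6, S5.
S2 starts before S1 ends → S1 and S2 overlap.
S4 starts before S1 ends → S1 and S4 overlap.
S3 starts after S1 ends, so S1 has no further overlaps.
S4 starts before S2 ends → S2 and S4 overlap.
S3 starts after S2 ends, so S2 has no further overlaps.
S3 starts after S4 ends, so S4 has no further overlaps.
S6 starts before S3 ends → S3 and S6 overlap.
S5 starts after S3 ends.
S5 starts before S6 ends → S6 and S5 overlap.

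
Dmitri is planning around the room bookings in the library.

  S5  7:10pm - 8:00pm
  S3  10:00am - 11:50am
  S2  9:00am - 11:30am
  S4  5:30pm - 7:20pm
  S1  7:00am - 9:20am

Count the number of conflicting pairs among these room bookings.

Check each pair: they overlap iff neither finishes before the other starts.
Sorted by start: S1, S2, S3, S4, S5.
S2 starts before S1 ends → S1 and S2 overlap.
S3 starts after S1 ends; S1 is clear from here.
S3 starts before S2 ends → S2 and S3 overlap.
S4 starts after S2 ends; S2 is clear from here.
S4 starts after S3 ends; S3 is clear from here.
S5 starts before S4 ends → S4 and S5 overlap.
Overlapping pairs: S1 & S2, S2 & S3, S4 & S5 — 3 in total.

3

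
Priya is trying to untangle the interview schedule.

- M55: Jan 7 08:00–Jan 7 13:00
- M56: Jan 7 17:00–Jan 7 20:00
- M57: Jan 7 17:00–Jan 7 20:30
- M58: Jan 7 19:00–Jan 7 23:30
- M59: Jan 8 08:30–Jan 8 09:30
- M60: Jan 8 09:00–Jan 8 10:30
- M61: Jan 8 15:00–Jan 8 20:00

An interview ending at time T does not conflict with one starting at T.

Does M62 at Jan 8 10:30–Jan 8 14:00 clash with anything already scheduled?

No — it doesn't clash with anything

M55: ends Jan 7 13:00 at or before M62 starts Jan 8 10:30 → clear.
M56: ends Jan 7 20:00 at or before M62 starts Jan 8 10:30 → clear.
M57: ends Jan 7 20:30 at or before M62 starts Jan 8 10:30 → clear.
M58: ends Jan 7 23:30 at or before M62 starts Jan 8 10:30 → clear.
M59: ends Jan 8 09:30 at or before M62 starts Jan 8 10:30 → clear.
M60: ends Jan 8 10:30 at or before M62 starts Jan 8 10:30 → clear.
M61: starts Jan 8 15:00 at or after M62 ends Jan 8 14:00 → clear.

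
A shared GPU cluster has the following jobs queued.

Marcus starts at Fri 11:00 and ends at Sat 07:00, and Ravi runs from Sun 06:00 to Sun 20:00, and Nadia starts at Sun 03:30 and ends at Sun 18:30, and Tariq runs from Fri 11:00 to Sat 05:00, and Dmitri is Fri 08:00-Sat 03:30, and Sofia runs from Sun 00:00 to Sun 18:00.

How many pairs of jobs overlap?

Sorted by start: Dmitri, Marcus, Tariq, Sofia, Nadia, Ravi.
Marcus starts before Dmitri ends → Dmitri and Marcus overlap.
Tariq starts before Dmitri ends → Dmitri and Tariq overlap.
Sofia starts after Dmitri ends, so nothing later overlaps Dmitri either.
Tariq starts before Marcus ends → Marcus and Tariq overlap.
Sofia starts after Marcus ends, so nothing later overlaps Marcus either.
Sofia starts after Tariq ends, so nothing later overlaps Tariq either.
Nadia starts before Sofia ends → Sofia and Nadia overlap.
Ravi starts before Sofia ends → Sofia and Ravi overlap.
Ravi starts before Nadia ends → Nadia and Ravi overlap.
Overlapping pairs: Dmitri & Marcus, Dmitri & Tariq, Marcus & Tariq, Nadia & Ravi, Nadia & Sofia, Ravi & Sofia — 6 in total.

6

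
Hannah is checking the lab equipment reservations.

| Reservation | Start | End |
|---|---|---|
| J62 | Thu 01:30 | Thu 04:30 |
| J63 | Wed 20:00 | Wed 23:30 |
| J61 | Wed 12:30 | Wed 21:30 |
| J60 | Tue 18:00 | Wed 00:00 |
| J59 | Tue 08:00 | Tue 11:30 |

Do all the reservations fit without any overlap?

Sorted by start: J59, J60, J61, J63, J62.
J60 starts after J59 ends; J59 is clear from here.
J61 starts after J60 ends; J60 is clear from here.
J63 starts before J61 ends → J61 and J63 overlap.
That's a conflict, so the schedule is not conflict-free.

No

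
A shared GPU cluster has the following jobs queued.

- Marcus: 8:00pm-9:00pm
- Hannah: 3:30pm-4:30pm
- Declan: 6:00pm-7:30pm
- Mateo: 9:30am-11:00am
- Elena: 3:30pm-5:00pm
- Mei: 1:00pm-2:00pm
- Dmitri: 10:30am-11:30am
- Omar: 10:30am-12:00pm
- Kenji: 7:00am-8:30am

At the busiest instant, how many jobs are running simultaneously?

Walk through starts and ends in time order (an end at T is processed before a start at T):
7:00am start Kenji → 1
8:30am end Kenji → 0
9:30am start Mateo → 1
10:30am start Dmitri → 2
10:30am start Omar → 3
11:00am end Mateo → 2
11:30am end Dmitri → 1
12:00pm end Omar → 0
1:00pm start Mei → 1
2:00pm end Mei → 0
3:30pm start Elena → 1
3:30pm start Hannah → 2
4:30pm end Hannah → 1
5:00pm end Elena → 0
6:00pm start Declan → 1
7:30pm end Declan → 0
8:00pm start Marcus → 1
9:00pm end Marcus → 0
Peak is 3, at 10:30am (Dmitri, Mateo, Omar).

3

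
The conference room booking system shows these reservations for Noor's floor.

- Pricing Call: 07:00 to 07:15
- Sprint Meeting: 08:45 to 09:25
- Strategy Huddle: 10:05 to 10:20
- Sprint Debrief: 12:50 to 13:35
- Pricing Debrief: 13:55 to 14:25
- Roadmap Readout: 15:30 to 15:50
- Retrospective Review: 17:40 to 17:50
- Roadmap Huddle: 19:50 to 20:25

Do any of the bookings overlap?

Sorted by start: Pricing Call, Sprint Meeting, Strategy Huddle, Sprint Debrief, Pricing Debrief, Roadmap Readout, Retrospective Review, Roadmap Huddle.
Sprint Meeting starts after Pricing Call ends, so nothing later overlaps Pricing Call either.
Strategy Huddle starts after Sprint Meeting ends, so nothing later overlaps Sprint Meeting either.
Sprint Debrief starts after Strategy Huddle ends, so nothing later overlaps Strategy Huddle either.
Pricing Debrief starts after Sprint Debrief ends, so nothing later overlaps Sprint Debrief either.
Roadmap Readout starts after Pricing Debrief ends, so nothing later overlaps Pricing Debrief either.
Retrospective Review starts after Roadmap Readout ends, so nothing later overlaps Roadmap Readout either.
Roadmap Huddle starts after Retrospective Review ends.
Every pair is clear; the schedule has no overlaps.

No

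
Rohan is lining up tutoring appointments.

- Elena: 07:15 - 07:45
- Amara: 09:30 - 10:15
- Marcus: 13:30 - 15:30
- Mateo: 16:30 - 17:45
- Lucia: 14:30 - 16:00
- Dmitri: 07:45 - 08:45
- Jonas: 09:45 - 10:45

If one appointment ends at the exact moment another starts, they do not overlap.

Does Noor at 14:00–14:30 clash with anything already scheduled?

Elena: ends 07:45 at or before Noor starts 14:00 → clear.
Dmitri: ends 08:45 at or before Noor starts 14:00 → clear.
Amara: ends 10:15 at or before Noor starts 14:00 → clear.
Jonas: ends 10:45 at or before Noor starts 14:00 → clear.
Marcus: starts 13:30 before Noor ends 14:30, and ends 15:30 after Noor starts 14:00 → overlap.
Lucia: starts 14:30 at or after Noor ends 14:30 → clear.
Mateo: starts 16:30 at or after Noor ends 14:30 → clear.
Noor overlaps Marcus.

Yes — it overlaps Marcus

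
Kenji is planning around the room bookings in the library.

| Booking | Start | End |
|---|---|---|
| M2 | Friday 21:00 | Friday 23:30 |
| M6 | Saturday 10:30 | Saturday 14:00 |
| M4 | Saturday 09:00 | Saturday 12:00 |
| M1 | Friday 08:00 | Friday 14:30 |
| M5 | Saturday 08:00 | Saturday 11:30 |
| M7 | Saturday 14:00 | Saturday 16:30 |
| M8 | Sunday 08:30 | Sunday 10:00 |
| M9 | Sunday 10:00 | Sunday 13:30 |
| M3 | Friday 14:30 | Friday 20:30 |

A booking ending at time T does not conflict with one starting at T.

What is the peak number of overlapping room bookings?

3

Sweep the timeline, counting +1 at each start and −1 at each end (ends before starts at a tie):
Friday 08:00 start M1 → 1
Friday 14:30 end M1 → 0
Friday 14:30 start M3 → 1
Friday 20:30 end M3 → 0
Friday 21:00 start M2 → 1
Friday 23:30 end M2 → 0
Saturday 08:00 start M5 → 1
Saturday 09:00 start M4 → 2
Saturday 10:30 start M6 → 3
Saturday 11:30 end M5 → 2
Saturday 12:00 end M4 → 1
Saturday 14:00 end M6 → 0
Saturday 14:00 start M7 → 1
Saturday 16:30 end M7 → 0
Sunday 08:30 start M8 → 1
Sunday 10:00 end M8 → 0
Sunday 10:00 start M9 → 1
Sunday 13:30 end M9 → 0
Peak is 3, at Saturday 10:30 (M4, M5, M6).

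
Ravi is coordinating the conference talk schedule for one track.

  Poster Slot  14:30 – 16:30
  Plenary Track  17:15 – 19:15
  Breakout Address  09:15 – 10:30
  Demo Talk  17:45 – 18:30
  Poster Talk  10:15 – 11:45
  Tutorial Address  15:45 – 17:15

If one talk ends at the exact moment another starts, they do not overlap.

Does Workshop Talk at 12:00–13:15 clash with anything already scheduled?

No — it doesn't clash with anything

Breakout Address: ends 10:30 at or before Workshop Talk starts 12:00 → clear.
Poster Talk: ends 11:45 at or before Workshop Talk starts 12:00 → clear.
Poster Slot: starts 14:30 at or after Workshop Talk ends 13:15 → clear.
Tutorial Address: starts 15:45 at or after Workshop Talk ends 13:15 → clear.
Plenary Track: starts 17:15 at or after Workshop Talk ends 13:15 → clear.
Demo Talk: starts 17:45 at or after Workshop Talk ends 13:15 → clear.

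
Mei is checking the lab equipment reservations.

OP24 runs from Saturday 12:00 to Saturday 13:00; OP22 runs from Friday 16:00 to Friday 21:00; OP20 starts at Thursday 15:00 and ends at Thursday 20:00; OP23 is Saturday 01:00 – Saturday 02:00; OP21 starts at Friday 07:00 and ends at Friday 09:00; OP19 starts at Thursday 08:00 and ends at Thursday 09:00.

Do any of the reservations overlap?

No

Sorted by start: OP19, OP20, OP21, OP22, OP23, OP24.
OP20 starts after OP19 ends — done with OP19.
OP21 starts after OP20 ends — done with OP20.
OP22 starts after OP21 ends — done with OP21.
OP23 starts after OP22 ends — done with OP22.
OP24 starts after OP23 ends.
Every pair is clear; the schedule has no overlaps.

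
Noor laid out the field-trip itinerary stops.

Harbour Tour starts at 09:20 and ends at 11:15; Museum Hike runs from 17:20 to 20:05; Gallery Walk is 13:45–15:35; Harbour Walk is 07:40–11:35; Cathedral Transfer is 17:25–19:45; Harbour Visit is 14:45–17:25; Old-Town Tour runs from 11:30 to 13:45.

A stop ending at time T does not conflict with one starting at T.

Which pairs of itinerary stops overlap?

Two intervals overlap when each starts before the other ends.
Sorted by start: Harbour Walk, Harbour Tour, Old-Town Tour, Gallery Walk, Harbour Visit, Museum Hike, Cathedral Transfer.
Harbour Tour starts before Harbour Walk ends → Harbour Walk and Harbour Tour overlap.
Old-Town Tour starts before Harbour Walk ends → Harbour Walk and Old-Town Tour overlap.
Gallery Walk starts after Harbour Walk ends — done with Harbour Walk.
Old-Town Tour starts after Harbour Tour ends — done with Harbour Tour.
Gallery Walk starts exactly when Old-Town Tour ends (back-to-back, no overlap) — done with Old-Town Tour.
Harbour Visit starts before Gallery Walk ends → Gallery Walk and Harbour Visit overlap.
Museum Hike starts after Gallery Walk ends — done with Gallery Walk.
Museum Hike starts before Harbour Visit ends → Harbour Visit and Museum Hike overlap.
Cathedral Transfer starts exactly when Harbour Visit ends (back-to-back, no overlap).
Cathedral Transfer starts before Museum Hike ends → Museum Hike and Cathedral Transfer overlap.

Cathedral Transfer & Museum Hike, Gallery Walk & Harbour Visit, Harbour Tour & Harbour Walk, Harbour Visit & Museum Hike, Harbour Walk & Old-Town Tour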